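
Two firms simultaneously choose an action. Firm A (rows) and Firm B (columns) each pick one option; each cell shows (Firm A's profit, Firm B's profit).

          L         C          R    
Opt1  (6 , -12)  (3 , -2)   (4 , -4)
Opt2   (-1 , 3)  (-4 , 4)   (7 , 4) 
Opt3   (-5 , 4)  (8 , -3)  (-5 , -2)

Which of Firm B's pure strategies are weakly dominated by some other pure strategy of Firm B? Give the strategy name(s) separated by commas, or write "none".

L is not dominated — it holds its own against C at Opt3 (4>-3); R at Opt3 (4>-2).
C is not dominated — it holds its own against L at Opt1 (-2>-12); R at Opt1 (-2>-4).
Nothing dominates R: L at Opt1 (-4>-12); C at Opt3 (-2>-3).

none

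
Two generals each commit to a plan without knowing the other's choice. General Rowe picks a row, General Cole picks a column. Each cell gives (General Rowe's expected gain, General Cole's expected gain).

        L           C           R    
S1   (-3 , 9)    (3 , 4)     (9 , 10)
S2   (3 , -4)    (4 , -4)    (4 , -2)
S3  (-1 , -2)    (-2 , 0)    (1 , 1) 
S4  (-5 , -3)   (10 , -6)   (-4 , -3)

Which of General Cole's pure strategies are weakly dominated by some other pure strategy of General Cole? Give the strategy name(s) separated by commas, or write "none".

L, C

R weakly dominates L — S1: 10>9, S2: -2>-4, S3: 1>-2, S4: -3=-3.
C is weakly dominated by R (S1: 10>4, S2: -2>-4, S3: 1>0, S4: -3>-6).
Nothing dominates R: L at S1 (10>9); C at S1 (10>4).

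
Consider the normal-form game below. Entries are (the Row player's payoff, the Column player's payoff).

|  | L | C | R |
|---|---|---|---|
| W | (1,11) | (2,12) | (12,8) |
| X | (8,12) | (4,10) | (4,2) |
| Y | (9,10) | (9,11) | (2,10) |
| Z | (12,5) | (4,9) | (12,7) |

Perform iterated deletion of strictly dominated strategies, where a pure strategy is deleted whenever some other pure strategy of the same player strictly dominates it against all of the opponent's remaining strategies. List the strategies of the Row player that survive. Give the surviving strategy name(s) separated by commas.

Column R is eliminated: C beats it against every remaining row (W: 12>8, X: 10>2, Y: 11>10, Z: 9>7).
For the Row player, X strictly dominates W on the remaining columns (L: 8>1, C: 4>2); eliminate W.
For the Row player, Y strictly dominates X on the remaining columns (L: 9>8, C: 9>4); eliminate X.
Column L is eliminated: C beats it against every remaining row (Y: 11>10, Z: 9>5).
The Row player's strategy Z is strictly dominated by Y (C: 9>4) and is removed.
Among the remaining strategies, none is strictly dominated by another pure strategy of the same player, so the elimination stops.
Surviving strategies — the Row player: {Y}; the Column player: {C}.

Y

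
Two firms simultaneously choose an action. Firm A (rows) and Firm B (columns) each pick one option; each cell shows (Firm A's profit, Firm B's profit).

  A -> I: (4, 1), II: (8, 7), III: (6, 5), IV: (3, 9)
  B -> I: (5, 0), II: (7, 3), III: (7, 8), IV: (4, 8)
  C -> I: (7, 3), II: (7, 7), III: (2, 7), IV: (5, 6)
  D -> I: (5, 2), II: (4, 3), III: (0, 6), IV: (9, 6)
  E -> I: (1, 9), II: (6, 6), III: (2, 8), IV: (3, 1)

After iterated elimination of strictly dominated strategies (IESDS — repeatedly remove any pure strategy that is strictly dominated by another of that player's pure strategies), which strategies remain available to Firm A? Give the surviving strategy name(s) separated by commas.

Firm A's strategy E is strictly dominated by B (I: 5>1, II: 7>6, III: 7>2, IV: 4>3) and is removed.
For Firm B, II strictly dominates I on the remaining rows (A: 7>1, B: 3>0, C: 7>3, D: 3>2); eliminate I.
Among the remaining strategies, none is strictly dominated by another pure strategy of the same player, so the elimination stops.
Surviving strategies — Firm A: {A, B, C, D}; Firm B: {II, III, IV}.

A, B, C, D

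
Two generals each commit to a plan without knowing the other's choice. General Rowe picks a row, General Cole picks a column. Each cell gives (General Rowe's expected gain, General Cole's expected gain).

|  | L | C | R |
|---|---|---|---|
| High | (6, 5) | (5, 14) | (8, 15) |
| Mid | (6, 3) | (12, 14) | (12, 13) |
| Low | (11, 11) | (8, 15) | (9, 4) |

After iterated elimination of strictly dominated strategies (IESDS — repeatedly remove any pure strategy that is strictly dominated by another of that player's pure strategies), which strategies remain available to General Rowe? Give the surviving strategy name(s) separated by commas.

Mid

General Rowe's strategy High is strictly dominated by Low (L: 11>6, C: 8>5, R: 9>8) and is removed.
For General Cole, C strictly dominates L on the remaining rows (Mid: 14>3, Low: 15>11); eliminate L.
Row Low is eliminated: Mid beats it against every remaining column (C: 12>8, R: 12>9).
For General Cole, C strictly dominates R on the remaining rows (Mid: 14>13); eliminate R.
Among the remaining strategies, none is strictly dominated by another pure strategy of the same player, so the elimination stops.
Surviving strategies — General Rowe: {Mid}; General Cole: {C}.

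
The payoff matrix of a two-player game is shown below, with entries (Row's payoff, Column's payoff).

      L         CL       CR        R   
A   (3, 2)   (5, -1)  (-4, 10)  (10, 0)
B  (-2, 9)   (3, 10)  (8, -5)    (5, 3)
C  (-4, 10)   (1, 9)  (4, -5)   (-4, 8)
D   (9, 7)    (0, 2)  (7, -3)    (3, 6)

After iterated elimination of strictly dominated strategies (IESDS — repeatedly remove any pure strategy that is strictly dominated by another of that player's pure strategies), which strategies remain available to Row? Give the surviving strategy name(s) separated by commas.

A, B, D

Row's strategy C is strictly dominated by B (L: -2>-4, CL: 3>1, CR: 8>4, R: 5>-4) and is removed.
Column's strategy R is strictly dominated by L (A: 2>0, B: 9>3, D: 7>6) and is removed.
Among the remaining strategies, none is strictly dominated by another pure strategy of the same player, so the elimination stops.
Surviving strategies — Row: {A, B, D}; Column: {L, CL, CR}.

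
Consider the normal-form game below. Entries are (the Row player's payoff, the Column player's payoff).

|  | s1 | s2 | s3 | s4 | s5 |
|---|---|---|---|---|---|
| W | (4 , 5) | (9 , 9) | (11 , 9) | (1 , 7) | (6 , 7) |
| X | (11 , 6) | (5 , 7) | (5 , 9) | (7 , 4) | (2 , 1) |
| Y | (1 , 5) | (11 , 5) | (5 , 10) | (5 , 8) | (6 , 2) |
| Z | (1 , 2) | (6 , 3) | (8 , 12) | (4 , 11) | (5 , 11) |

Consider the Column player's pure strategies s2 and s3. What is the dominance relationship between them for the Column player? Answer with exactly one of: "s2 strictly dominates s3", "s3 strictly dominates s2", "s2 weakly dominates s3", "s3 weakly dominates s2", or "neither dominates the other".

s3 weakly dominates s2

Compare s2 to s3 across each opponent action: W: 9=9, X: 7<9, Y: 5<10, Z: 3<12.
s3 is at least as good everywhere and strictly better somewhere (tied at W), so s3 weakly dominates s2.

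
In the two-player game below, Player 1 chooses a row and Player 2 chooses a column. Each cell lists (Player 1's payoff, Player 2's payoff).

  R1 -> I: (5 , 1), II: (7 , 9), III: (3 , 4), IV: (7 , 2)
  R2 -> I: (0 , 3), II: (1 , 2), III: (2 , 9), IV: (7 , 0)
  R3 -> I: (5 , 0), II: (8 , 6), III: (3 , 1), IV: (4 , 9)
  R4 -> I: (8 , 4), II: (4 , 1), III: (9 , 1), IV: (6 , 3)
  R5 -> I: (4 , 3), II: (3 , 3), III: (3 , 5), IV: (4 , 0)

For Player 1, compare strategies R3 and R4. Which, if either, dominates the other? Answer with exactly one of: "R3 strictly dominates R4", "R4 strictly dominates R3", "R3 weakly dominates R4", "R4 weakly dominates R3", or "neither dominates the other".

neither dominates the other

Compare R3 to R4 across each opponent action: I: 5<8, II: 8>4, III: 3<9, IV: 4<6.
R3 does better at II but worse at I, III, IV; neither strategy dominates the other.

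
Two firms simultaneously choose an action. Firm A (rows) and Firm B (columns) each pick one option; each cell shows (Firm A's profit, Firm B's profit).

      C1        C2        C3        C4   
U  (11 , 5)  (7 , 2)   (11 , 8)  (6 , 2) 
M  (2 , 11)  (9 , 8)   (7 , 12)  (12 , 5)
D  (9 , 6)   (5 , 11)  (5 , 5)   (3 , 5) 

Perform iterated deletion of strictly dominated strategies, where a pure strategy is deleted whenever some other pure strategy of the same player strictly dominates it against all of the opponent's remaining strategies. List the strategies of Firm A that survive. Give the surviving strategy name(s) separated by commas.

U

For Firm A, U strictly dominates D on the remaining columns (C1: 11>9, C2: 7>5, C3: 11>5, C4: 6>3); eliminate D.
Firm B's strategy C1 is strictly dominated by C3 (U: 8>5, M: 12>11) and is removed.
Firm B's strategy C2 is strictly dominated by C3 (U: 8>2, M: 12>8) and is removed.
For Firm B, C3 strictly dominates C4 on the remaining rows (U: 8>2, M: 12>5); eliminate C4.
For Firm A, U strictly dominates M on the remaining columns (C3: 11>7); eliminate M.
Among the remaining strategies, none is strictly dominated by another pure strategy of the same player, so the elimination stops.
Surviving strategies — Firm A: {U}; Firm B: {C3}.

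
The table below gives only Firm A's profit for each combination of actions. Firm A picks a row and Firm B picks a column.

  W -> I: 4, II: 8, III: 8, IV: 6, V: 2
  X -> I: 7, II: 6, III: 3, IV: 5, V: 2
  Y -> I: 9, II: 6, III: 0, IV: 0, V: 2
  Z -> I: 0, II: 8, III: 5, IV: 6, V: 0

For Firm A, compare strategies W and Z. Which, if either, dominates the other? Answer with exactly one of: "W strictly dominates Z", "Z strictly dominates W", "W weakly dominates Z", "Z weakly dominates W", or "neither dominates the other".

Compare W to Z across every action of Firm B: I: 4>0, II: 8=8, III: 8>5, IV: 6=6, V: 2>0.
W is at least as good everywhere and strictly better somewhere (tied only at II, IV), so W weakly but not strictly dominates Z.

W weakly dominates Z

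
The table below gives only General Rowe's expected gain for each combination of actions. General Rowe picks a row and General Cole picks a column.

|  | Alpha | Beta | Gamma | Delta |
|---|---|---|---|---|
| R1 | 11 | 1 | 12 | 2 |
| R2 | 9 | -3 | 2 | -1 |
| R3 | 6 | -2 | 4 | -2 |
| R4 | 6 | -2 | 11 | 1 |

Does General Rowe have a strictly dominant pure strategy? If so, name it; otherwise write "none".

R1 vs R2: Alpha: 11>9, Beta: 1>-3, Gamma: 12>2, Delta: 2>-1.
R1 vs R3: Alpha: 11>6, Beta: 1>-2, Gamma: 12>4, Delta: 2>-2.
R1 vs R4: Alpha: 11>6, Beta: 1>-2, Gamma: 12>11, Delta: 2>1.
R1 strictly beats every other strategy against every opponent action, so it is strictly dominant.

R1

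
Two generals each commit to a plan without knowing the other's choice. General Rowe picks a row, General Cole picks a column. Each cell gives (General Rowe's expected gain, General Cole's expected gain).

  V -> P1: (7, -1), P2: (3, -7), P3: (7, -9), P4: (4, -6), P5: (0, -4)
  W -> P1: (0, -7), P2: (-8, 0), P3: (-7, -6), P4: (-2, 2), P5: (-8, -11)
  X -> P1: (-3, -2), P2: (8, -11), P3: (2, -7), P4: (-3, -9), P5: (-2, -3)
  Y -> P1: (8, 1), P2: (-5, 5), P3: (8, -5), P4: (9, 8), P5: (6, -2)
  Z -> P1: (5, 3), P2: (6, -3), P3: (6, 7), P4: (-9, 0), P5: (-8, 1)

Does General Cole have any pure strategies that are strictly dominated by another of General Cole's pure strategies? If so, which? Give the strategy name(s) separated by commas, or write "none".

P1: no other strategy beats it everywhere (P2 at V (-1>-7); P3 at V (-1>-9); P4 at V (-1>-6); P5 at V (-1>-4)).
P4 strictly dominates P2 — V: -6>-7, W: 2>0, X: -9>-11, Y: 8>5, Z: 0>-3.
Nothing dominates P3: P1 at W (-6>-7); P2 at X (-7>-11); P4 at X (-7>-9); P5 at W (-6>-11).
Nothing dominates P4: P1 at W (2>-7); P2 at V (-6>-7); P3 at V (-6>-9); P5 at W (2>-11).
P5 is strictly dominated by P1 (V: -1>-4, W: -7>-11, X: -2>-3, Y: 1>-2, Z: 3>1).

P2, P5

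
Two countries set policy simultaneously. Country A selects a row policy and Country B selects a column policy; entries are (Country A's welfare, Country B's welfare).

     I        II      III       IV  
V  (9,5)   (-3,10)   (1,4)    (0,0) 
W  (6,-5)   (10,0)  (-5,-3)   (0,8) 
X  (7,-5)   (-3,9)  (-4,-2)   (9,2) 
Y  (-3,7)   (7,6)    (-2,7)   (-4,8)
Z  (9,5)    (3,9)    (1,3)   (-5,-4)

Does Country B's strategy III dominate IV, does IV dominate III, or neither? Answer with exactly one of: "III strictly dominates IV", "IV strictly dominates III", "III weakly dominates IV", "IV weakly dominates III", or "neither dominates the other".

neither dominates the other

III's payoffs vs IV's, by Country A's action — V: 4>0, W: -3<8, X: -2<2, Y: 7<8, Z: 3>-4.
III does better at V, Z but worse at W, X, Y; neither strategy dominates the other.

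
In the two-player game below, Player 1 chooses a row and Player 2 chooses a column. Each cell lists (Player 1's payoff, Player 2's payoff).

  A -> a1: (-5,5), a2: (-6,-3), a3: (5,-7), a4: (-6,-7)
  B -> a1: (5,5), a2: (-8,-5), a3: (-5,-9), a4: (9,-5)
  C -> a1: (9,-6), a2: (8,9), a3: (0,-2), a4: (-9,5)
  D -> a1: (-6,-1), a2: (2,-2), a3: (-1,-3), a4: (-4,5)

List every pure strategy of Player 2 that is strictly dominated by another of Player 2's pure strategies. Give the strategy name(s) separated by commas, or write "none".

a1 is not dominated — it holds its own against a2 at A (5>-3); a3 at A (5>-7); a4 at A (5>-7).
a2: no other strategy beats it everywhere (a1 at C (9>-6); a3 at A (-3>-7); a4 at A (-3>-7)).
a2 strictly dominates a3 — A: -3>-7, B: -5>-9, C: 9>-2, D: -2>-3.
Nothing dominates a4: a1 at C (5>-6); a2 at B (-5=-5); a3 at A (-7=-7).

a3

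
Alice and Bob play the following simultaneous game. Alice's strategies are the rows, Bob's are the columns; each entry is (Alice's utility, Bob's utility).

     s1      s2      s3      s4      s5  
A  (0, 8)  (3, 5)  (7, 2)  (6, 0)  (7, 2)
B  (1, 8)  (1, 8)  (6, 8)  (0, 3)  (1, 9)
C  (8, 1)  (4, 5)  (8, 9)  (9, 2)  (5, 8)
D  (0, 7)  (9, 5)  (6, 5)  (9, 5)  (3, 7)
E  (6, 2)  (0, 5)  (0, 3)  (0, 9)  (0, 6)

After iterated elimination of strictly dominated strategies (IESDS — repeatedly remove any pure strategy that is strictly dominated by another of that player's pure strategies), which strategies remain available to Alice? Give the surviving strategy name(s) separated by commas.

A, C, D

Row B is eliminated: C beats it against every remaining column (s1: 8>1, s2: 4>1, s3: 8>6, s4: 9>0, s5: 5>1).
Row E is eliminated: C beats it against every remaining column (s1: 8>6, s2: 4>0, s3: 8>0, s4: 9>0, s5: 5>0).
Column s4 is eliminated: s5 beats it against every remaining row (A: 2>0, C: 8>2, D: 7>5).
Among the remaining strategies, none is strictly dominated by another pure strategy of the same player, so the elimination stops.
Surviving strategies — Alice: {A, C, D}; Bob: {s1, s2, s3, s5}.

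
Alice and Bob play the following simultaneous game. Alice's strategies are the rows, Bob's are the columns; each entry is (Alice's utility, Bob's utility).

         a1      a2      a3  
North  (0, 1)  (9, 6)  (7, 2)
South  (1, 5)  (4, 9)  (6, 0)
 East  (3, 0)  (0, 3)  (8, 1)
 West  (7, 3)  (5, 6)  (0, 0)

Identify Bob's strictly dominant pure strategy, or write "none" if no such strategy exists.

a2 vs a1: North: 6>1, South: 9>5, East: 3>0, West: 6>3.
a2 vs a3: North: 6>2, South: 9>0, East: 3>1, West: 6>0.
a2 strictly beats every other strategy against every opponent action, so it is strictly dominant.

a2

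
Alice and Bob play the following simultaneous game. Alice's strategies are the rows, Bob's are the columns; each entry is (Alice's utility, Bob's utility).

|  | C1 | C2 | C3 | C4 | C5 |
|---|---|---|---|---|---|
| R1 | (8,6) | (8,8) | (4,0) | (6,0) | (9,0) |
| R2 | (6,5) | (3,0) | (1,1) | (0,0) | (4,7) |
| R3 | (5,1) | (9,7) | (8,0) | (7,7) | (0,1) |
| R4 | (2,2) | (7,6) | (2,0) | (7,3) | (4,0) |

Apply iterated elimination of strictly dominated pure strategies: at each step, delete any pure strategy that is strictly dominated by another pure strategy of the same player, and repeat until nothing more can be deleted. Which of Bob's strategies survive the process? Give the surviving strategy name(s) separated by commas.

C2, C4

Row R2 is eliminated: R1 beats it against every remaining column (C1: 8>6, C2: 8>3, C3: 4>1, C4: 6>0, C5: 9>4).
For Bob, C2 strictly dominates C1 on the remaining rows (R1: 8>6, R3: 7>1, R4: 6>2); eliminate C1.
Bob's strategy C3 is strictly dominated by C2 (R1: 8>0, R3: 7>0, R4: 6>0) and is removed.
For Bob, C2 strictly dominates C5 on the remaining rows (R1: 8>0, R3: 7>1, R4: 6>0); eliminate C5.
Row R1 is eliminated: R3 beats it against every remaining column (C2: 9>8, C4: 7>6).
Among the remaining strategies, none is strictly dominated by another pure strategy of the same player, so the elimination stops.
Surviving strategies — Alice: {R3, R4}; Bob: {C2, C4}.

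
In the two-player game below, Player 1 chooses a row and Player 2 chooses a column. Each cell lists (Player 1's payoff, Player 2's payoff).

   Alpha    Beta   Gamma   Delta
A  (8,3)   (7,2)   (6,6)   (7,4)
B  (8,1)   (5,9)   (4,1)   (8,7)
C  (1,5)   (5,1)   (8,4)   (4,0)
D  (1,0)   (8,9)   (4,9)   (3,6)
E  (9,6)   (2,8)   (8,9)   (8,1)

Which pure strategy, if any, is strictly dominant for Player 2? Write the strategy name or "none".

none

Alpha fails to dominate Beta at B (1<9).
Beta fails to dominate Alpha at A (2<3).
Gamma fails to dominate Alpha at B (1=1).
Delta fails to dominate Alpha at C (0<5).
No single strategy dominates all the others.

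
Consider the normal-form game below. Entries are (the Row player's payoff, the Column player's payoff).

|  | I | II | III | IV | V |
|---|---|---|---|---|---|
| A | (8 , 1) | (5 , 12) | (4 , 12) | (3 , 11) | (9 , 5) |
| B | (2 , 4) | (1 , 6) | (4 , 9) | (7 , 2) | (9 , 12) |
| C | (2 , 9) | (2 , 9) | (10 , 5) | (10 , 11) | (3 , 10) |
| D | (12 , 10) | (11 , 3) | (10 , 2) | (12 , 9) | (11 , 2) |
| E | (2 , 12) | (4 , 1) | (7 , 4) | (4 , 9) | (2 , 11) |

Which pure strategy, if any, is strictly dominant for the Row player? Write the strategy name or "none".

none

A fails to dominate B at III (4=4).
B fails to dominate A at I (2<8).
C fails to dominate A at I (2<8).
D fails to dominate C at III (10=10).
E fails to dominate A at I (2<8).
No single strategy dominates all the others.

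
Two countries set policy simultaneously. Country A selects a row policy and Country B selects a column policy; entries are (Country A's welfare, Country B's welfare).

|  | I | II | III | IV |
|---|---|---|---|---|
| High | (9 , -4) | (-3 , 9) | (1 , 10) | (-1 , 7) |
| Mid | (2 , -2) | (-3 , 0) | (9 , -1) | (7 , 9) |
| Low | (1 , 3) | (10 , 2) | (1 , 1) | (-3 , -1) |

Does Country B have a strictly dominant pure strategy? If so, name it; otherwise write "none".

I fails to dominate II at High (-4<9).
II fails to dominate I at Low (2<3).
III fails to dominate I at Low (1<3).
IV fails to dominate I at Low (-1<3).
No single strategy dominates all the others.

none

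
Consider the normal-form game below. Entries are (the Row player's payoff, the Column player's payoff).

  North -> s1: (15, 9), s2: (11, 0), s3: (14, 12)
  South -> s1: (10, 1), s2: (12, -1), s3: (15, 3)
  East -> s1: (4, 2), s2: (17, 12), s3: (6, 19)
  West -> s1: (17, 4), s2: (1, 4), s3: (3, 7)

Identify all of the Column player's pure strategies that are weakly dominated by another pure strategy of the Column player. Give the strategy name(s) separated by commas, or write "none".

s3 weakly dominates s1 — North: 12>9, South: 3>1, East: 19>2, West: 7>4.
s2: dominated, since s3 does at least as well everywhere (North: 12>0, South: 3>-1, East: 19>12, West: 7>4).
s3: no other strategy beats it everywhere (s1 at North (12>9); s2 at North (12>0)).

s1, s2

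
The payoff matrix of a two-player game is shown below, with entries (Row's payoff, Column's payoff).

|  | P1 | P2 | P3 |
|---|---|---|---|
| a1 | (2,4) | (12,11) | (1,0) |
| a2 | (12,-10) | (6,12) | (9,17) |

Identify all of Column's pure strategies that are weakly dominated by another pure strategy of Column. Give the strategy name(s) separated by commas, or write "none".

P1: dominated, since P2 does at least as well everywhere (a1: 11>4, a2: 12>-10).
P2: no other strategy beats it everywhere (P1 at a1 (11>4); P3 at a1 (11>0)).
P3 is not dominated — it holds its own against P1 at a2 (17>-10); P2 at a2 (17>12).

P1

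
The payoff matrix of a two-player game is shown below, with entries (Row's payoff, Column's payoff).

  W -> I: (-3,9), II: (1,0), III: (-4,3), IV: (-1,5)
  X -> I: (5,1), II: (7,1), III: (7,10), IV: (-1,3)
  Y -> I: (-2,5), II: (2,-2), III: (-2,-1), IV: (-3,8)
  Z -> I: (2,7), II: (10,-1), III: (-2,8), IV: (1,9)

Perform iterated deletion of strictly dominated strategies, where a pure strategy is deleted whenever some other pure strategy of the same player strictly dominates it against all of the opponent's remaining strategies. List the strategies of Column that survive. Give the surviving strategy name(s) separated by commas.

III, IV

Row W is eliminated: Z beats it against every remaining column (I: 2>-3, II: 10>1, III: -2>-4, IV: 1>-1).
For Row, X strictly dominates Y on the remaining columns (I: 5>-2, II: 7>2, III: 7>-2, IV: -1>-3); eliminate Y.
For Column, III strictly dominates I on the remaining rows (X: 10>1, Z: 8>7); eliminate I.
Column's strategy II is strictly dominated by III (X: 10>1, Z: 8>-1) and is removed.
Among the remaining strategies, none is strictly dominated by another pure strategy of the same player, so the elimination stops.
Surviving strategies — Row: {X, Z}; Column: {III, IV}.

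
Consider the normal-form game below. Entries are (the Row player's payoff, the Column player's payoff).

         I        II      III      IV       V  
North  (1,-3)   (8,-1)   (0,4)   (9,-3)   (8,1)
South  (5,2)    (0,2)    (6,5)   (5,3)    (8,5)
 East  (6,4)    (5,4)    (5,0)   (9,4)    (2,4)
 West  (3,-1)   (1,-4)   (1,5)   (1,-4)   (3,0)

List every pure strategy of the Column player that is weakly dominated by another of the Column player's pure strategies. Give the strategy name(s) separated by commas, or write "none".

I is weakly dominated by V (North: 1>-3, South: 5>2, East: 4=4, West: 0>-1).
II is weakly dominated by V (North: 1>-1, South: 5>2, East: 4=4, West: 0>-4).
III is not dominated — it holds its own against I at North (4>-3); II at North (4>-1); IV at North (4>-3); V at North (4>1).
IV: dominated, since V does at least as well everywhere (North: 1>-3, South: 5>3, East: 4=4, West: 0>-4).
Nothing dominates V: I at North (1>-3); II at North (1>-1); III at East (4>0); IV at North (1>-3).

I, II, IV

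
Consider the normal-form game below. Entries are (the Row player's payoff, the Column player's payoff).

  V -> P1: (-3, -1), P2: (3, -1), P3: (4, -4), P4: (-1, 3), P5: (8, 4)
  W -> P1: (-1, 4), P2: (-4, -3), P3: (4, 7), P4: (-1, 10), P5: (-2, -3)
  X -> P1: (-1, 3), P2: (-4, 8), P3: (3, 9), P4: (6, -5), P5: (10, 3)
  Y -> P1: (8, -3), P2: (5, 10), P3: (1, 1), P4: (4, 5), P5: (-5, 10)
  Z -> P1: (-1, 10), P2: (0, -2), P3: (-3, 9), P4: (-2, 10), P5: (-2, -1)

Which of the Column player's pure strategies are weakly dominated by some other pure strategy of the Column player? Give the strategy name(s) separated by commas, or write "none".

none

Nothing dominates P1: P2 at W (4>-3); P3 at V (-1>-4); P4 at X (3>-5); P5 at W (4>-3).
Nothing dominates P2: P1 at X (8>3); P3 at V (-1>-4); P4 at X (8>-5); P5 at X (8>3).
P3 is not dominated — it holds its own against P1 at W (7>4); P2 at W (7>-3); P4 at X (9>-5); P5 at W (7>-3).
Nothing dominates P4: P1 at V (3>-1); P2 at V (3>-1); P3 at V (3>-4); P5 at W (10>-3).
P5: no other strategy beats it everywhere (P1 at V (4>-1); P2 at V (4>-1); P3 at V (4>-4); P4 at V (4>3)).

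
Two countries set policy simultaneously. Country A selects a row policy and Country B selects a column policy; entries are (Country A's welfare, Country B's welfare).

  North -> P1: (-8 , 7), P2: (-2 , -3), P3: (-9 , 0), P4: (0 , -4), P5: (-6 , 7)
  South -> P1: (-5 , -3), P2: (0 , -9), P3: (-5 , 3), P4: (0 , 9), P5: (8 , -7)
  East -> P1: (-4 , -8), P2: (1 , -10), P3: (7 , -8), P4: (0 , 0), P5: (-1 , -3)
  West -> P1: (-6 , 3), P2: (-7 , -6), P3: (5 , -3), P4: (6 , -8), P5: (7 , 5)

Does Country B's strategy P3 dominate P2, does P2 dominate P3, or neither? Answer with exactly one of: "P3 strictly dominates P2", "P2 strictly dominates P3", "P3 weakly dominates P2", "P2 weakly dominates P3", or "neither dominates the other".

P3 strictly dominates P2

P3's payoffs vs P2's, by Country A's action — North: 0>-3, South: 3>-9, East: -8>-10, West: -3>-6.
P3 gives a strictly higher payoff against each opponent action, so P3 strictly dominates P2.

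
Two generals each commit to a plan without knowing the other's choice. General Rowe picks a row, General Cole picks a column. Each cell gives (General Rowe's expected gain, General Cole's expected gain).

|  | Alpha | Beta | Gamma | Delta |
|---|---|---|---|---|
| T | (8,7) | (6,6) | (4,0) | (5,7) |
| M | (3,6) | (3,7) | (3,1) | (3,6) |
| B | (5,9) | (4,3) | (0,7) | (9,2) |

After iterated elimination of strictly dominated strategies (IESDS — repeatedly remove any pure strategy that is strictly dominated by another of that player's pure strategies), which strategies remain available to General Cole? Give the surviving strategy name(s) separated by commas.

Alpha, Delta

Row M is eliminated: T beats it against every remaining column (Alpha: 8>3, Beta: 6>3, Gamma: 4>3, Delta: 5>3).
General Cole's strategy Beta is strictly dominated by Alpha (T: 7>6, B: 9>3) and is removed.
For General Cole, Alpha strictly dominates Gamma on the remaining rows (T: 7>0, B: 9>7); eliminate Gamma.
Among the remaining strategies, none is strictly dominated by another pure strategy of the same player, so the elimination stops.
Surviving strategies — General Rowe: {T, B}; General Cole: {Alpha, Delta}.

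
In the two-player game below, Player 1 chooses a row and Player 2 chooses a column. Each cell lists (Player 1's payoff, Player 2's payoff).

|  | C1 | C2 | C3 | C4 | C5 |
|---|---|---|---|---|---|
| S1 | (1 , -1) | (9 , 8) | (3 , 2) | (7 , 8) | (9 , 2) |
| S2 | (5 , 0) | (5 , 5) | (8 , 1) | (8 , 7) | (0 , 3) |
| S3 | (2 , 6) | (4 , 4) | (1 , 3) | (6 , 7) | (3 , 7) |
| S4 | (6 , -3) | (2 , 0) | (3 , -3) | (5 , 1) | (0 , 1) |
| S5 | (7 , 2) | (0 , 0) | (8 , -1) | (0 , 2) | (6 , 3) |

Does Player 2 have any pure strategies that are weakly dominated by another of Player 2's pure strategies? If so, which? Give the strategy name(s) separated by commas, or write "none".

C1 is weakly dominated by C4 (S1: 8>-1, S2: 7>0, S3: 7>6, S4: 1>-3, S5: 2=2).
C2 is weakly dominated by C4 (S1: 8=8, S2: 7>5, S3: 7>4, S4: 1>0, S5: 2>0).
C2 weakly dominates C3 — S1: 8>2, S2: 5>1, S3: 4>3, S4: 0>-3, S5: 0>-1.
C4 is not dominated — it holds its own against C1 at S1 (8>-1); C2 at S2 (7>5); C3 at S1 (8>2); C5 at S1 (8>2).
C5: no other strategy beats it everywhere (C1 at S1 (2>-1); C2 at S3 (7>4); C3 at S2 (3>1); C4 at S5 (3>2)).

C1, C2, C3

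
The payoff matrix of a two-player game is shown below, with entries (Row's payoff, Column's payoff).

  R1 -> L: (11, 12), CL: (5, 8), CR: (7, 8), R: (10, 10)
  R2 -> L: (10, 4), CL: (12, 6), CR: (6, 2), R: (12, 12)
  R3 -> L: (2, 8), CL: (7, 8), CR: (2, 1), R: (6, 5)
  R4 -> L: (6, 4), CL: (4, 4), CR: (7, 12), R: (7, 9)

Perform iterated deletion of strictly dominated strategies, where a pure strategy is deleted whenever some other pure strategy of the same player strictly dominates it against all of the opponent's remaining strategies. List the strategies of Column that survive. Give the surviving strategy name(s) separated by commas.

L, CR, R

For Row, R2 strictly dominates R3 on the remaining columns (L: 10>2, CL: 12>7, CR: 6>2, R: 12>6); eliminate R3.
For Column, R strictly dominates CL on the remaining rows (R1: 10>8, R2: 12>6, R4: 9>4); eliminate CL.
Among the remaining strategies, none is strictly dominated by another pure strategy of the same player, so the elimination stops.
Surviving strategies — Row: {R1, R2, R4}; Column: {L, CR, R}.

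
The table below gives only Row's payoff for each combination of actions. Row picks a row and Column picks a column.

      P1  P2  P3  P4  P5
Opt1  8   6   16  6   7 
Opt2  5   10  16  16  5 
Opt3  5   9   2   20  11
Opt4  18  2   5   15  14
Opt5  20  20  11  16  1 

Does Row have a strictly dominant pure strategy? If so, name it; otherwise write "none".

none

Opt1 fails to dominate Opt2 at P2 (6<10).
Opt2 fails to dominate Opt1 at P1 (5<8).
Opt3 fails to dominate Opt1 at P1 (5<8).
Opt4 fails to dominate Opt1 at P2 (2<6).
Opt5 fails to dominate Opt1 at P3 (11<16).
No single strategy dominates all the others.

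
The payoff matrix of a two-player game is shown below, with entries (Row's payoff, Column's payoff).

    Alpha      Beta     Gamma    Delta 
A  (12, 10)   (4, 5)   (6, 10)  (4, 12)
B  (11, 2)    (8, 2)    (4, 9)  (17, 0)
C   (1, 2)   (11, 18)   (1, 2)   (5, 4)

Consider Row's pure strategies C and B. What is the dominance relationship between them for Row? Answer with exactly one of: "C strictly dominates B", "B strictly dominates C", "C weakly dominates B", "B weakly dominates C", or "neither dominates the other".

Compare C to B across every action of Column: Alpha: 1<11, Beta: 11>8, Gamma: 1<4, Delta: 5<17.
C does better at Beta but worse at Alpha, Gamma, Delta; neither strategy dominates the other.

neither dominates the other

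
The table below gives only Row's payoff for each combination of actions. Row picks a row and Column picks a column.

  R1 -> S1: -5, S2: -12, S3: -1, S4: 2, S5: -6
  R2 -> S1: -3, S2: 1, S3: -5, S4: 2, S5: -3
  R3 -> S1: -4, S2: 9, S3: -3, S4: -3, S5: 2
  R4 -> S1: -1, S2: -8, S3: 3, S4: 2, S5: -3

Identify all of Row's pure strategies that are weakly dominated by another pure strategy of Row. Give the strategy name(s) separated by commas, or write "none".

R1

R1 is weakly dominated by R4 (S1: -1>-5, S2: -8>-12, S3: 3>-1, S4: 2=2, S5: -3>-6).
Nothing dominates R2: R1 at S1 (-3>-5); R3 at S1 (-3>-4); R4 at S2 (1>-8).
R3: no other strategy beats it everywhere (R1 at S1 (-4>-5); R2 at S2 (9>1); R4 at S2 (9>-8)).
R4: no other strategy beats it everywhere (R1 at S1 (-1>-5); R2 at S1 (-1>-3); R3 at S1 (-1>-4)).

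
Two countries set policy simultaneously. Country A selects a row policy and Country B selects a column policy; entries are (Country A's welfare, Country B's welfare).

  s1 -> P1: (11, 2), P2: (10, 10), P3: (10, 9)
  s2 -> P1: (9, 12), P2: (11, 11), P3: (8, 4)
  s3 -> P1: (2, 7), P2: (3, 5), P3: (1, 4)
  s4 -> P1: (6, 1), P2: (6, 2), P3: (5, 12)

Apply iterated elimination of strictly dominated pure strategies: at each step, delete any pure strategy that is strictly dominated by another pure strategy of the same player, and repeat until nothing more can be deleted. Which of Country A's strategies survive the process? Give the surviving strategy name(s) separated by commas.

s1, s2

Row s3 is eliminated: s1 beats it against every remaining column (P1: 11>2, P2: 10>3, P3: 10>1).
Row s4 is eliminated: s1 beats it against every remaining column (P1: 11>6, P2: 10>6, P3: 10>5).
Column P3 is eliminated: P2 beats it against every remaining row (s1: 10>9, s2: 11>4).
Among the remaining strategies, none is strictly dominated by another pure strategy of the same player, so the elimination stops.
Surviving strategies — Country A: {s1, s2}; Country B: {P1, P2}.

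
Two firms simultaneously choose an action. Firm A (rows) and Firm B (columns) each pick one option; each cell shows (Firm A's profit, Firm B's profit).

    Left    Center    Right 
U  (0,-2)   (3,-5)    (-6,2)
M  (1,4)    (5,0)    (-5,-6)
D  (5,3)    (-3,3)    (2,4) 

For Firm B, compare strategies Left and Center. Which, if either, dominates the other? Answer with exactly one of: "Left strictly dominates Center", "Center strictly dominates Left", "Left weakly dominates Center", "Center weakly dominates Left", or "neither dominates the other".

Compare Left to Center across every action of Firm A: U: -2>-5, M: 4>0, D: 3=3.
Left is at least as good everywhere and strictly better somewhere (tied only at D), so Left weakly but not strictly dominates Center.

Left weakly dominates Center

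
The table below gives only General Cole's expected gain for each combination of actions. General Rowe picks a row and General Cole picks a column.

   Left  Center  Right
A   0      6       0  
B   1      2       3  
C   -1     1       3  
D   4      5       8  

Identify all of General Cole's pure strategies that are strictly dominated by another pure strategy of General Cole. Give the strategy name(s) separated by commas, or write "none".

Left: dominated, since Center does at least as well everywhere (A: 6>0, B: 2>1, C: 1>-1, D: 5>4).
Center is not dominated — it holds its own against Left at A (6>0); Right at A (6>0).
Nothing dominates Right: Left at A (0=0); Center at B (3>2).

Left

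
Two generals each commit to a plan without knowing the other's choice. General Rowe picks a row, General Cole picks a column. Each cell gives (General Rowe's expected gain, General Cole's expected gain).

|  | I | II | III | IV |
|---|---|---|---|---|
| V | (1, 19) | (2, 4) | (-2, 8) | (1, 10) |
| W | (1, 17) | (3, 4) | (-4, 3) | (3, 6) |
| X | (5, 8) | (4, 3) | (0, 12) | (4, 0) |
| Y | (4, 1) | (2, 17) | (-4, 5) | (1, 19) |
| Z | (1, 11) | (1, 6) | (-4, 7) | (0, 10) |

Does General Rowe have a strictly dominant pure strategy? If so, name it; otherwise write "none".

X vs V: I: 5>1, II: 4>2, III: 0>-2, IV: 4>1.
X vs W: I: 5>1, II: 4>3, III: 0>-4, IV: 4>3.
X vs Y: I: 5>4, II: 4>2, III: 0>-4, IV: 4>1.
X vs Z: I: 5>1, II: 4>1, III: 0>-4, IV: 4>0.
X strictly beats every other strategy against every opponent action, so it is strictly dominant.

X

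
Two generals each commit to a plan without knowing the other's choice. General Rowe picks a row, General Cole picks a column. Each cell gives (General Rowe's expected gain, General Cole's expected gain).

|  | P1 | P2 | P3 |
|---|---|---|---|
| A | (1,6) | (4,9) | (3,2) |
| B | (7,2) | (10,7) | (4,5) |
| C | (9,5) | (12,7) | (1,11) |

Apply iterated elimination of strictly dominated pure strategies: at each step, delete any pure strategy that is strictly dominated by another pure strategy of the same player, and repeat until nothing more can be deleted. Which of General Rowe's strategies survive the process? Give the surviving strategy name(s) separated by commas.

B, C

General Rowe's strategy A is strictly dominated by B (P1: 7>1, P2: 10>4, P3: 4>3) and is removed.
General Cole's strategy P1 is strictly dominated by P2 (B: 7>2, C: 7>5) and is removed.
Among the remaining strategies, none is strictly dominated by another pure strategy of the same player, so the elimination stops.
Surviving strategies — General Rowe: {B, C}; General Cole: {P2, P3}.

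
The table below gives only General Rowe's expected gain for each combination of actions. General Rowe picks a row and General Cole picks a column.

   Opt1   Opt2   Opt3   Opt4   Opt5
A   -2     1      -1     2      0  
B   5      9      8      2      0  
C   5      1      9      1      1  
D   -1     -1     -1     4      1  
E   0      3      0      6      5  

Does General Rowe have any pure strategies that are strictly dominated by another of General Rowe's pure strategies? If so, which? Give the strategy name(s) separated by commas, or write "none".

E strictly dominates A — Opt1: 0>-2, Opt2: 3>1, Opt3: 0>-1, Opt4: 6>2, Opt5: 5>0.
B: no other strategy beats it everywhere (A at Opt1 (5>-2); C at Opt1 (5=5); D at Opt1 (5>-1); E at Opt1 (5>0)).
C is not dominated — it holds its own against A at Opt1 (5>-2); B at Opt1 (5=5); D at Opt1 (5>-1); E at Opt1 (5>0).
E strictly dominates D — Opt1: 0>-1, Opt2: 3>-1, Opt3: 0>-1, Opt4: 6>4, Opt5: 5>1.
Nothing dominates E: A at Opt1 (0>-2); B at Opt4 (6>2); C at Opt2 (3>1); D at Opt1 (0>-1).

A, D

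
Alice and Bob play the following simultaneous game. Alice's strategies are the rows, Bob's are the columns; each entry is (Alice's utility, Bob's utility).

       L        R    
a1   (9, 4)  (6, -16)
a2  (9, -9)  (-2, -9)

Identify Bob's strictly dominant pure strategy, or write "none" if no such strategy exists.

L fails to dominate R at a2 (-9=-9).
R fails to dominate L at a1 (-16<4).
No single strategy dominates all the others.

none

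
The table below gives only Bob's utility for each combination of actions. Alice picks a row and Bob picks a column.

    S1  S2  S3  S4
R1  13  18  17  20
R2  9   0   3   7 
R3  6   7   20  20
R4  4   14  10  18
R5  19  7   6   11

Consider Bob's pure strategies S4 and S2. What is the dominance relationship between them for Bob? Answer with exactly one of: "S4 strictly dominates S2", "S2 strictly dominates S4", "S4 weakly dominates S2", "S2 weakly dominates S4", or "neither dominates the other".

S4's payoffs vs S2's, by Alice's action — R1: 20>18, R2: 7>0, R3: 20>7, R4: 18>14, R5: 11>7.
S4 gives a strictly higher payoff against each choice by Alice, so S4 strictly dominates S2.

S4 strictly dominates S2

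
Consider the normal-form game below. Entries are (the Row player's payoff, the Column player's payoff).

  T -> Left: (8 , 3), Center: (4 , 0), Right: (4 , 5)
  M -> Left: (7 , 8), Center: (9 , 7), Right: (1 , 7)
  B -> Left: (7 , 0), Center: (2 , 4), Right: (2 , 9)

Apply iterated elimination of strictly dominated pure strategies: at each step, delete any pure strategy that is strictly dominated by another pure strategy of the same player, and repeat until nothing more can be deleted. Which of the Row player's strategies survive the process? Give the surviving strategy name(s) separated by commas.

Row B is eliminated: T beats it against every remaining column (Left: 8>7, Center: 4>2, Right: 4>2).
For the Column player, Left strictly dominates Center on the remaining rows (T: 3>0, M: 8>7); eliminate Center.
Row M is eliminated: T beats it against every remaining column (Left: 8>7, Right: 4>1).
Column Left is eliminated: Right beats it against every remaining row (T: 5>3).
Among the remaining strategies, none is strictly dominated by another pure strategy of the same player, so the elimination stops.
Surviving strategies — the Row player: {T}; the Column player: {Right}.

T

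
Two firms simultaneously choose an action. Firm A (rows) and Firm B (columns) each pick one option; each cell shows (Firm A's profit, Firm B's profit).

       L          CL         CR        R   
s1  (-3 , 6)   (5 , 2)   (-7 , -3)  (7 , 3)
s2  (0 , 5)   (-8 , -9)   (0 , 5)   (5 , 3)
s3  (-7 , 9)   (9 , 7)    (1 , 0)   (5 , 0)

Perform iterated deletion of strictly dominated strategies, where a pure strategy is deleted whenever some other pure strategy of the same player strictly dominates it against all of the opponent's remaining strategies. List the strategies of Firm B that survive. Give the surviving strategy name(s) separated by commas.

Column CL is eliminated: L beats it against every remaining row (s1: 6>2, s2: 5>-9, s3: 9>7).
For Firm B, L strictly dominates R on the remaining rows (s1: 6>3, s2: 5>3, s3: 9>0); eliminate R.
Row s1 is eliminated: s2 beats it against every remaining column (L: 0>-3, CR: 0>-7).
Among the remaining strategies, none is strictly dominated by another pure strategy of the same player, so the elimination stops.
Surviving strategies — Firm A: {s2, s3}; Firm B: {L, CR}.

L, CR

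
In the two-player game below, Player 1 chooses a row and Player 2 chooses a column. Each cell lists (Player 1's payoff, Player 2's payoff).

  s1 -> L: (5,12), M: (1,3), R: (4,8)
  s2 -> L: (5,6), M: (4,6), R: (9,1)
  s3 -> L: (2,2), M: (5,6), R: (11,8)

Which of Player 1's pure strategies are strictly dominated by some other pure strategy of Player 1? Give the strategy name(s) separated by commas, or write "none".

Nothing dominates s1: s2 at L (5=5); s3 at L (5>2).
s2: no other strategy beats it everywhere (s1 at L (5=5); s3 at L (5>2)).
Nothing dominates s3: s1 at M (5>1); s2 at M (5>4).

none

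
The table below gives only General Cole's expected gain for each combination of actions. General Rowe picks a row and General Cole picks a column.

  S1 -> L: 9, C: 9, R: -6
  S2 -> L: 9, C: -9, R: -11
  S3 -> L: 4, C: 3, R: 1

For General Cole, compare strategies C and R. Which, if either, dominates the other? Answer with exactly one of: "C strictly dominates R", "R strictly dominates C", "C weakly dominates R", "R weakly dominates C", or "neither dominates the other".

C strictly dominates R

Compare C to R across each opponent action: S1: 9>-6, S2: -9>-11, S3: 3>1.
Every comparison favours C, so C strictly dominates R.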